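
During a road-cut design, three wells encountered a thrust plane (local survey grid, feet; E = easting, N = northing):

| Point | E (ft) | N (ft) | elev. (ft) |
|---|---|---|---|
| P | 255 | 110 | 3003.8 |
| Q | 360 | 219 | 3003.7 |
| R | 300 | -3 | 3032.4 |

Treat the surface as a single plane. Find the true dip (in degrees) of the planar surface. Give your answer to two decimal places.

14.46°

Two edge vectors: P→Q = (105, 109, -0.1), P→R = (45, -113, 28.6).
Normal n = (P→Q) × (P→R) = (3106.1, -3007.5, -16770).
So ∂z/∂E = −n_x/n_z = 0.18522 and ∂z/∂N = −n_y/n_z = −0.17934.
Gradient magnitude |∇z| = √(a² + b²) = √(0.03431 + 0.03216) = 0.25781.
True dip = arctan(0.25781) = 14.46°, dipping toward NW (azimuth ≈ 314°).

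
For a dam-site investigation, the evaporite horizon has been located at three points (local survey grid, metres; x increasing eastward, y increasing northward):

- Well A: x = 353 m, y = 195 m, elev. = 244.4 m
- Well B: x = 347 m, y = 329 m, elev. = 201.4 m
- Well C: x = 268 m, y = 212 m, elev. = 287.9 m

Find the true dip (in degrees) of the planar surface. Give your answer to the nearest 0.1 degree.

Let the plane be z = a·x + b·y + c.
Well B−Well A: −6a + 134b = −43;  Well C−Well A: −85a + 17b = 43.5.
Solving gives a = −0.58115, b = −0.34692.
Gradient magnitude |∇z| = √(a² + b²) = √(0.33773 + 0.12035) = 0.67682.
True dip = arctan(0.67682) = 34.1°, dipping toward ENE (azimuth ≈ 059°).

34.1°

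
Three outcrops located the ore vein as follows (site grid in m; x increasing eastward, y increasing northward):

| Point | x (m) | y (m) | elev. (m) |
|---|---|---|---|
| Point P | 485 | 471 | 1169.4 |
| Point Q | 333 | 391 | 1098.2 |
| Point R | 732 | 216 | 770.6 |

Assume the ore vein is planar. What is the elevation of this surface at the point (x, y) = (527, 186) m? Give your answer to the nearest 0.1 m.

Two edge vectors: Point P→Point Q = (-152, -80, -71.2), Point P→Point R = (247, -255, -398.8).
Normal n = (Point P→Point Q) × (Point P→Point R) = (13748, -78204, 58520).
So ∂z/∂x = −n_x/n_z = −0.23493 and ∂z/∂y = −n_y/n_z = 1.33636.
Intercept c from Point P: 1169.4 + 113.94 − 629.43 = 653.91.
At (527, 186): z = −123.8 + 248.6 + 653.91 = 778.7 m.

778.7 m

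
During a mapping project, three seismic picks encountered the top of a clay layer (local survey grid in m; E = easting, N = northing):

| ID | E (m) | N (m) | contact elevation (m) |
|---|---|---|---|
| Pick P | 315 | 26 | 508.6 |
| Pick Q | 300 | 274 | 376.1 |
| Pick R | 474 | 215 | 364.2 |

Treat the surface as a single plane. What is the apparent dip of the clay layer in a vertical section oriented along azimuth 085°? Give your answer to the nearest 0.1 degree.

Two edge vectors: Pick P→Pick Q = (-15, 248, -132.5), Pick P→Pick R = (159, 189, -144.4).
Normal n = (Pick P→Pick Q) × (Pick P→Pick R) = (-10768.7, -23233.5, -42267).
So ∂z/∂E = −n_x/n_z = −0.25478 and ∂z/∂N = −n_y/n_z = −0.54968.
Unit vector along 085° is (sin 85°, cos 85°) = (0.9962, 0.0872).
Slope in that direction = a·(0.9962) + b·(0.0872) = −0.30172.
Apparent dip = arctan|0.30172| = 16.8° (true dip is 31.2°, so apparent ≤ true as expected).

16.8°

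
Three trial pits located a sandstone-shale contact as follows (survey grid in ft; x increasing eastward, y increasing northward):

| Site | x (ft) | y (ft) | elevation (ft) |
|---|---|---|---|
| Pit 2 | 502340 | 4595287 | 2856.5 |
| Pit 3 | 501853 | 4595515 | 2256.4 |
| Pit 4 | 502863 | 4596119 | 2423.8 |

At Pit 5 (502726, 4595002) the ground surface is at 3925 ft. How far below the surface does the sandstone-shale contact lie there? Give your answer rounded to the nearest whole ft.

Let the plane be z = a·x + b·y + c.
Pit 3−Pit 2: −487a + 228b = −600.1;  Pit 4−Pit 2: 523a + 832b = −432.7.
Solving gives a = 0.76393251, b = −1.00028450.
Then c = 2856.5 − a·502340 − b·4595287 = 4215697.00.
At (502726, 4595002): z_contact = 384048.7 − 4596309.3 + 4215697.00 = 3436.5 ft.
Depth below ground = 3925 − 3436.5 = 489 ft.

489 ft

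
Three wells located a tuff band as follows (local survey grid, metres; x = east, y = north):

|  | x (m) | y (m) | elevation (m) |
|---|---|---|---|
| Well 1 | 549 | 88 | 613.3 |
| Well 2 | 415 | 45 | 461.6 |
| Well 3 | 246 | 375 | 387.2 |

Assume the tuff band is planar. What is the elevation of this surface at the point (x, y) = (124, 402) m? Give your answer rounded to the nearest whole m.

269 m

Let the plane be z = a·x + b·y + c.
Well 2−Well 1: −134a − 43b = −151.7;  Well 3−Well 1: −303a + 287b = −226.1.
Solving gives a = 1.03444, b = 0.30430.
Then c = 613.3 − a·549 − b·88 = 18.61.
At (124, 402): z = 128.3 + 122.3 + 18.61 = 269.2 m.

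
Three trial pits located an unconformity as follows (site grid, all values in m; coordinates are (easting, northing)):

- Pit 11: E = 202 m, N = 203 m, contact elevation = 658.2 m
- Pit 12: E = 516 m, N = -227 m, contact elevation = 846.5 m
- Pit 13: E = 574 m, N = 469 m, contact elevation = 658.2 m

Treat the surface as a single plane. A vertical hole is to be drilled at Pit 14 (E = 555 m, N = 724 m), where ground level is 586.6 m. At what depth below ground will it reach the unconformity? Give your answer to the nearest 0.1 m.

Two edge vectors: Pit 11→Pit 12 = (314, -430, 188.3), Pit 11→Pit 13 = (372, 266, 0).
Normal n = (Pit 11→Pit 12) × (Pit 11→Pit 13) = (-50087.8, 70047.6, 243484).
So ∂z/∂E = −n_x/n_z = 0.20571 and ∂z/∂N = −n_y/n_z = −0.28769.
Intercept c from Pit 11: 658.2 − 41.55 + 58.40 = 675.05.
At (555, 724): z_contact = 114.17 − 208.29 + 675.05 = 580.93 m.
Depth below ground = 586.6 − 580.93 = 5.7 m.

5.7 m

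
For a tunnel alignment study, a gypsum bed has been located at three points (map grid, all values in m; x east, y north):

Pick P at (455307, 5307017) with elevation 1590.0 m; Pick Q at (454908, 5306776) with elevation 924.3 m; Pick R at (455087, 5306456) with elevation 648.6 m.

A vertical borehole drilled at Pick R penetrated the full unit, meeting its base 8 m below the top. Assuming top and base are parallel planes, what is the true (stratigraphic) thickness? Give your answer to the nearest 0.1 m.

Two edge vectors: Pick P→Pick Q = (-399, -241, -665.7), Pick P→Pick R = (-220, -561, -941.4).
Normal n = (Pick P→Pick Q) × (Pick P→Pick R) = (-146580.3, -229164.6, 170819).
So ∂z/∂x = −n_x/n_z = 0.85810 and ∂z/∂y = −n_y/n_z = 1.34156.
|∇z| = √(a²+b²) = 1.59252, so dip δ = arctan(1.59252) = 57.87°.
True thickness = vertical thickness × cos δ = 8 × cos 57.87° = 4.3 m.

4.3 m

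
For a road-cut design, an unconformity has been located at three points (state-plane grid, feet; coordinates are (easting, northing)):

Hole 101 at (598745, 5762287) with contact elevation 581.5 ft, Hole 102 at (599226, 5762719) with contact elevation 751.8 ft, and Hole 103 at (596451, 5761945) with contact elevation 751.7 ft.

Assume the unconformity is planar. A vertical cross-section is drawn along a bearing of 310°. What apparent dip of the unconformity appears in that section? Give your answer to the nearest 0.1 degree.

26.1°

Two edge vectors: Hole 101→Hole 102 = (481, 432, 170.3), Hole 101→Hole 103 = (-2294, -342, 170.2).
Normal n = (Hole 101→Hole 102) × (Hole 101→Hole 103) = (131769, -472534.4, 826506).
So ∂z/∂E = −n_x/n_z = −0.15943 and ∂z/∂N = −n_y/n_z = 0.57173.
Unit vector along 310° is (sin 310°, cos 310°) = (-0.7660, 0.6428).
Slope in that direction = a·(-0.7660) + b·(0.6428) = 0.48963.
Apparent dip = arctan|0.48963| = 26.1° (true dip is 30.7°, so apparent ≤ true as expected).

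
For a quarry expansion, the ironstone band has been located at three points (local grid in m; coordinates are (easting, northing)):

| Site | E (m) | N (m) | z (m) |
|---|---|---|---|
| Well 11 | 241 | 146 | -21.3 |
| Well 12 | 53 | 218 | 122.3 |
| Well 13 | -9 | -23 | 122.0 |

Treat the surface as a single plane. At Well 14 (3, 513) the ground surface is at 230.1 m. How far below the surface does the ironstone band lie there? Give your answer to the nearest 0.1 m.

Two edge vectors: Well 11→Well 12 = (-188, 72, 143.6), Well 11→Well 13 = (-250, -169, 143.3).
Normal n = (Well 11→Well 12) × (Well 11→Well 13) = (34586, -8959.6, 49772).
So ∂z/∂E = −n_x/n_z = −0.69489 and ∂z/∂N = −n_y/n_z = 0.18001.
Intercept c from Well 11: -21.3 + 167.47 − 26.28 = 119.89.
At (3, 513): z_contact = −2.08 + 92.35 + 119.89 = 210.15 m.
Depth below ground = 230.1 − 210.15 = 20.0 m.

20.0 m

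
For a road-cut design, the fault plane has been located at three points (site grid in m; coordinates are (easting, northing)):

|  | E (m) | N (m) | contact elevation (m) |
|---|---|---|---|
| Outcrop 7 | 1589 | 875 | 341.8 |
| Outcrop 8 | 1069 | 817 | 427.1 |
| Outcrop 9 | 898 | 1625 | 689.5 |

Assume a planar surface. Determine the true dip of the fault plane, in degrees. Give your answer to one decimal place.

19.0°

Let the plane be z = a·E + b·N + c.
Outcrop 8−Outcrop 7: −520a − 58b = 85.3;  Outcrop 9−Outcrop 7: −691a + 750b = 347.7.
Solving gives a = −0.19564, b = 0.28335.
Gradient magnitude |∇z| = √(a² + b²) = √(0.03828 + 0.08029) = 0.34433.
True dip = arctan(0.34433) = 19.0°, dipping toward SE (azimuth ≈ 145°).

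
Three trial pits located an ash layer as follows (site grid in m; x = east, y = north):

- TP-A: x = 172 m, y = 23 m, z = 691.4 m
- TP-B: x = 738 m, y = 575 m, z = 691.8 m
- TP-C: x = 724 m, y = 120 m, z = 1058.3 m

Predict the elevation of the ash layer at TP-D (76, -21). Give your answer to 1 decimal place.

Two edge vectors: TP-A→TP-B = (566, 552, 0.4), TP-A→TP-C = (552, 97, 366.9).
Normal n = (TP-A→TP-B) × (TP-A→TP-C) = (202490, -207444.6, -249802).
So ∂z/∂x = −n_x/n_z = 0.81060 and ∂z/∂y = −n_y/n_z = −0.83044.
Intercept c from TP-A: 691.4 − 139.42 + 19.10 = 571.08.
At (76, -21): z = 61.6 + 17.4 + 571.08 = 650.1 m.

650.1 m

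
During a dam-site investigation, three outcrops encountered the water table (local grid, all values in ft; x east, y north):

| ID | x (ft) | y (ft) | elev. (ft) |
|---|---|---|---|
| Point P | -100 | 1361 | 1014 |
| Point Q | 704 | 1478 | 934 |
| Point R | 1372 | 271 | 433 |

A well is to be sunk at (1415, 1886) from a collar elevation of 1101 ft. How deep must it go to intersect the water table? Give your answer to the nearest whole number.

Let the plane be z = a·x + b·y + c.
Point Q−Point P: 804a + 117b = −80;  Point R−Point P: 1472a − 1090b = −581.
Solving gives a = −0.14799, b = 0.33318.
Then c = 1014 − a·-100 − b·1361 = 545.75.
At (1415, 1886): z_contact = −209.4 + 628.4 + 545.75 = 964.7 ft.
Depth below ground = 1101 − 964.7 = 136 ft.

136 ft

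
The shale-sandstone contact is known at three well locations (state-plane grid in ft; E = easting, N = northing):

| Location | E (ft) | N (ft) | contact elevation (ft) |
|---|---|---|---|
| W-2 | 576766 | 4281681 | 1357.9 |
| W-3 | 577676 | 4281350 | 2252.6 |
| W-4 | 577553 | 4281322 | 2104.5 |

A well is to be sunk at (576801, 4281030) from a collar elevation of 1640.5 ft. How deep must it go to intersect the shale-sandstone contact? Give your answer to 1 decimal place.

Two edge vectors: W-2→W-3 = (910, -331, 894.7), W-2→W-4 = (787, -359, 746.6).
Normal n = (W-2→W-3) × (W-2→W-4) = (74072.7, 24722.9, -66193).
So ∂z/∂E = −n_x/n_z = 1.119041288 and ∂z/∂N = −n_y/n_z = 0.373497198.
Intercept c from W-2: 1357.9 − 645424.97 − 1599195.85 = −2243262.92.
At (576801, 4281030): z_contact = 645464.13 + 1598952.71 − 2243262.92 = 1153.92 ft.
Depth below ground = 1640.5 − 1153.92 = 486.6 ft.

486.6 ft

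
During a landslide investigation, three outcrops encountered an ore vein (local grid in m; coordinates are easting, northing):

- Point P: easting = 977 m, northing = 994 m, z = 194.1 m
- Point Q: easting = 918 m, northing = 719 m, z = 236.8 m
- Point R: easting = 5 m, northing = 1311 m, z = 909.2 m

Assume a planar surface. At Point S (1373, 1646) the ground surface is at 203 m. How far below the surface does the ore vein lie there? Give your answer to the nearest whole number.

Let the plane be z = a·easting + b·northing + c.
Point Q−Point P: −59a − 275b = 42.7;  Point R−Point P: −972a + 317b = 715.1.
Solving gives a = −0.73492, b = 0.00240.
Then c = 194.1 − a·977 − b·994 = 909.73.
At (1373, 1646): z_contact = −1009.0 + 4.0 + 909.73 = -95.4 m.
Depth below ground = 203 − (-95.4) = 298 m.

298 m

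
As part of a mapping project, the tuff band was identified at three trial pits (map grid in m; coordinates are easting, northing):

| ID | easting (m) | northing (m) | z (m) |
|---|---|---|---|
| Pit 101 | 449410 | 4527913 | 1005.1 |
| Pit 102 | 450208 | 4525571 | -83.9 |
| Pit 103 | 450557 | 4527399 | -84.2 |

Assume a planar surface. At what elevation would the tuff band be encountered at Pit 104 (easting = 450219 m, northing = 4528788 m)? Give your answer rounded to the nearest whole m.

Let the plane be z = a·easting + b·northing + c.
Pit 102−Pit 101: 798a − 2342b = −1089;  Pit 103−Pit 101: 1147a − 514b = −1089.3.
Solving gives a = −0.87491448, b = 0.16687372.
Then c = 1005.1 − a·449410 − b·4527913 = −361389.25.
At (450219, 4528788): z = −393903.1 + 755735.7 − 361389.25 = 443.3 m.

443 m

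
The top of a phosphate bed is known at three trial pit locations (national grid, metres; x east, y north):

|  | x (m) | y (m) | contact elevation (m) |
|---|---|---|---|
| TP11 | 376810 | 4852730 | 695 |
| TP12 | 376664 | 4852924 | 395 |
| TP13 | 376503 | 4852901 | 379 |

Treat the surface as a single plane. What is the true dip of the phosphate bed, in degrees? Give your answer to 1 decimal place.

Let the plane be z = a·x + b·y + c.
TP12−TP11: −146a + 194b = −300;  TP13−TP11: −307a + 171b = −316.
Solving gives a = 0.28920, b = −1.32875.
Gradient magnitude |∇z| = √(a² + b²) = √(0.08364 + 1.76557) = 1.35985.
True dip = arctan(1.35985) = 53.7°, dipping toward NNW (azimuth ≈ 348°).

53.7°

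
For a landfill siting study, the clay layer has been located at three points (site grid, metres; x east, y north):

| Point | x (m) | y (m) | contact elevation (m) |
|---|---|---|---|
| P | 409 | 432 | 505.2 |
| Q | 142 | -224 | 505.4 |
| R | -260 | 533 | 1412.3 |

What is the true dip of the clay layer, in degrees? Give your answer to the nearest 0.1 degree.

Two edge vectors: P→Q = (-267, -656, 0.2), P→R = (-669, 101, 907.1).
Normal n = (P→Q) × (P→R) = (-595077.8, 242061.9, -465831).
So ∂z/∂x = −n_x/n_z = −1.27745 and ∂z/∂y = −n_y/n_z = 0.51963.
Gradient magnitude |∇z| = √(a² + b²) = √(1.63189 + 0.27002) = 1.37910.
True dip = arctan(1.37910) = 54.1°, dipping toward ESE (azimuth ≈ 112°).

54.1°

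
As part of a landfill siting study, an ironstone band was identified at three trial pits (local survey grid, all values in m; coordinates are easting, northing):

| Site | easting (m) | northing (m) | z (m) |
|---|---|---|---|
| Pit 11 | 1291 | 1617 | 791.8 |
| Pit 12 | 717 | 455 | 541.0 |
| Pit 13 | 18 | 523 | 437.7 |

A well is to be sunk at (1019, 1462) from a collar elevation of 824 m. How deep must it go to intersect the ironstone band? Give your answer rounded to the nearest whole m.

Let the plane be z = a·easting + b·northing + c.
Pit 12−Pit 11: −574a − 1162b = −250.8;  Pit 13−Pit 11: −1273a − 1094b = −354.1.
Solving gives a = 0.16104, b = 0.13628.
Then c = 791.8 − a·1291 − b·1617 = 363.52.
At (1019, 1462): z_contact = 164.1 + 199.2 + 363.52 = 726.9 m.
Depth below ground = 824 − 726.9 = 97 m.

97 m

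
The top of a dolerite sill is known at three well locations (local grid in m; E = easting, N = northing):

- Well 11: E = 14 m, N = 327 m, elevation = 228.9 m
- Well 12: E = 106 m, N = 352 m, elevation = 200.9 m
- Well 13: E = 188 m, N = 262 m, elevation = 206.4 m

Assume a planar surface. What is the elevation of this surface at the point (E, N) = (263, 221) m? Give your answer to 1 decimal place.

200.2 m

Let the plane be z = a·E + b·N + c.
Well 12−Well 11: 92a + 25b = −28;  Well 13−Well 11: 174a − 65b = −22.5.
Solving gives a = −0.23064, b = −0.27125.
Then c = 228.9 − a·14 − b·327 = 320.83.
At (263, 221): z = −60.7 − 59.9 + 320.83 = 200.2 m.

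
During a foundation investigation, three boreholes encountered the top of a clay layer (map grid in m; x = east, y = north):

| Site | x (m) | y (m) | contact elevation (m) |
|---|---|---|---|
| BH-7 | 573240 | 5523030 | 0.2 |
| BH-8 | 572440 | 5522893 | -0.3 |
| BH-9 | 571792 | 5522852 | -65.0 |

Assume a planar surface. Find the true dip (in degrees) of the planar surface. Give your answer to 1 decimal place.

43.0°

Two edge vectors: BH-7→BH-8 = (-800, -137, -0.5), BH-7→BH-9 = (-1448, -178, -65.2).
Normal n = (BH-7→BH-8) × (BH-7→BH-9) = (8843.4, -51436, -55976).
So ∂z/∂x = −n_x/n_z = 0.15799 and ∂z/∂y = −n_y/n_z = −0.91889.
Gradient magnitude |∇z| = √(a² + b²) = √(0.02496 + 0.84437) = 0.93238.
True dip = arctan(0.93238) = 43.0°, dipping toward N (azimuth ≈ 350°).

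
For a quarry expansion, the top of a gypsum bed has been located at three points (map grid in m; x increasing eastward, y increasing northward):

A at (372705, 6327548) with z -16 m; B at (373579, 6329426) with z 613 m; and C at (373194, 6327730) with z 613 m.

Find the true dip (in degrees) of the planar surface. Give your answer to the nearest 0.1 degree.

Let the plane be z = a·x + b·y + c.
B−A: 874a + 1878b = 629;  C−A: 489a + 182b = 629.
Solving gives a = 1.40501, b = −0.31894.
Gradient magnitude |∇z| = √(a² + b²) = √(1.97404 + 0.10172) = 1.44075.
True dip = arctan(1.44075) = 55.2°, dipping toward WNW (azimuth ≈ 283°).

55.2°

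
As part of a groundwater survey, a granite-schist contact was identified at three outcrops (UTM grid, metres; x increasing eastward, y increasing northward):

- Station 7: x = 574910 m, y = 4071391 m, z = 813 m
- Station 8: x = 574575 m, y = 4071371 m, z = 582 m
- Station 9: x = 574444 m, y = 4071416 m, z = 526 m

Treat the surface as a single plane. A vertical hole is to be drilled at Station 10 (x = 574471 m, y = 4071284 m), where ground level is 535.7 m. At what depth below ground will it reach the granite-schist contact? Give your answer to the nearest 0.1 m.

77.9 m

Two edge vectors: Station 7→Station 8 = (-335, -20, -231), Station 7→Station 9 = (-466, 25, -287).
Normal n = (Station 7→Station 8) × (Station 7→Station 9) = (11515, 11501, -17695).
So ∂z/∂x = −n_x/n_z = 0.650748799 and ∂z/∂y = −n_y/n_z = 0.649957615.
Intercept c from Station 7: 813 − 374121.99 − 2646231.58 = −3019540.58.
At (574471, 4071284): z_contact = 373836.31 + 2646162.04 − 3019540.58 = 457.78 m.
Depth below ground = 535.7 − 457.78 = 77.9 m.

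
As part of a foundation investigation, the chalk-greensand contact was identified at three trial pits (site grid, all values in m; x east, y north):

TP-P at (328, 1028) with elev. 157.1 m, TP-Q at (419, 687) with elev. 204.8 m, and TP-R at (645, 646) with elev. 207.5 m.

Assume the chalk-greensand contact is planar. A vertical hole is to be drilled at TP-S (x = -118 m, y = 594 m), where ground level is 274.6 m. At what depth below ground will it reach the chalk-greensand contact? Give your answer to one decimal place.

Two edge vectors: TP-P→TP-Q = (91, -341, 47.7), TP-P→TP-R = (317, -382, 50.4).
Normal n = (TP-P→TP-Q) × (TP-P→TP-R) = (1035, 10534.5, 73335).
So ∂z/∂x = −n_x/n_z = −0.014113 and ∂z/∂y = −n_y/n_z = −0.143649.
Intercept c from TP-P: 157.1 + 4.63 + 147.67 = 309.40.
At (-118, 594): z_contact = 1.67 − 85.33 + 309.40 = 225.74 m.
Depth below ground = 274.6 − 225.74 = 48.9 m.

48.9 m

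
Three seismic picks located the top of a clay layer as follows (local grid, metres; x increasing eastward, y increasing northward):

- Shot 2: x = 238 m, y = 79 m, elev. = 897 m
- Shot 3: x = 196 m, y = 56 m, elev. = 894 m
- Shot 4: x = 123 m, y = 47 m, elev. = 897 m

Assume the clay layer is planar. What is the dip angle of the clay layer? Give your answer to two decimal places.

15.39°

Let the plane be z = a·x + b·y + c.
Shot 3−Shot 2: −42a − 23b = −3;  Shot 4−Shot 2: −115a − 32b = 0.
Solving gives a = −0.07379, b = 0.26518.
Gradient magnitude |∇z| = √(a² + b²) = √(0.00544 + 0.07032) = 0.27526.
True dip = arctan(0.27526) = 15.39°, dipping toward SSE (azimuth ≈ 164°).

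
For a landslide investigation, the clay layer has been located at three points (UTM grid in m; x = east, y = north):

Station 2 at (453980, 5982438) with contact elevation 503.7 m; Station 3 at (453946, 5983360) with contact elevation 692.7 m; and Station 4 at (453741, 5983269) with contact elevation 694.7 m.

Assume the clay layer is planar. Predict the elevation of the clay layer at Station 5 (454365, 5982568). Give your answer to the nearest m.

Two edge vectors: Station 2→Station 3 = (-34, 922, 189), Station 2→Station 4 = (-239, 831, 191).
Normal n = (Station 2→Station 3) × (Station 2→Station 4) = (19043, -38677, 192104).
So ∂z/∂x = −n_x/n_z = −0.09912860 and ∂z/∂y = −n_y/n_z = 0.20133365.
Intercept c from Station 2: 503.7 + 45002.40 − 1204466.09 = −1158959.99.
At (454365, 5982568): z = −45040.6 + 1204492.3 − 1158959.99 = 491.7 m.

492 m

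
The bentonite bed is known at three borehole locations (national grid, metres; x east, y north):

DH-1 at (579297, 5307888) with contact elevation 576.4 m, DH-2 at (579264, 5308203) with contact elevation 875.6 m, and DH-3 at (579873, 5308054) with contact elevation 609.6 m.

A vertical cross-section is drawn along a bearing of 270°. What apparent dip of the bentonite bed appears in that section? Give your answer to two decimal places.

11.85°

Let the plane be z = a·x + b·y + c.
DH-2−DH-1: −33a + 315b = 299.2;  DH-3−DH-1: 576a + 166b = 33.2.
Solving gives a = −0.20977, b = 0.92787.
Unit vector along 270° is (sin 270°, cos 270°) = (-1.0000, -0.0000).
Slope in that direction = a·(-1.0000) + b·(-0.0000) = 0.20977.
Apparent dip = arctan|0.20977| = 11.85° (true dip is 43.6°, so apparent ≤ true as expected).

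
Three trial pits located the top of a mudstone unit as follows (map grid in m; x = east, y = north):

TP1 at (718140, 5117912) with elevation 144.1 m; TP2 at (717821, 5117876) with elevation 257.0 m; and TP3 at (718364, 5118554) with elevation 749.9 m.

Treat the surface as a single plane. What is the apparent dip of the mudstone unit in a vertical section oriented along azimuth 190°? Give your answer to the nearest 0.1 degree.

Let the plane be z = a·x + b·y + c.
TP2−TP1: −319a − 36b = 112.9;  TP3−TP1: 224a + 642b = 605.8.
Solving gives a = −0.47928, b = 1.11084.
Unit vector along 190° is (sin 190°, cos 190°) = (-0.1736, -0.9848).
Slope in that direction = a·(-0.1736) + b·(-0.9848) = −1.01074.
Apparent dip = arctan|1.01074| = 45.3° (true dip is 50.4°, so apparent ≤ true as expected).

45.3°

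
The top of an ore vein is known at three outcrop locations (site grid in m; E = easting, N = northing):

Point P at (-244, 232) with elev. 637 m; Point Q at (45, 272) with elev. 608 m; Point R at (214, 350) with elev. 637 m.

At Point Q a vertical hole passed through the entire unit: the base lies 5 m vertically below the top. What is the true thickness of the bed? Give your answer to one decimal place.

3.8 m

Two edge vectors: Point P→Point Q = (289, 40, -29), Point P→Point R = (458, 118, 0).
Normal n = (Point P→Point Q) × (Point P→Point R) = (3422, -13282, 15782).
So ∂z/∂E = −n_x/n_z = −0.21683 and ∂z/∂N = −n_y/n_z = 0.84159.
|∇z| = √(a²+b²) = 0.86908, so dip δ = arctan(0.86908) = 40.99°.
True thickness = vertical thickness × cos δ = 5 × cos 40.99° = 3.8 m.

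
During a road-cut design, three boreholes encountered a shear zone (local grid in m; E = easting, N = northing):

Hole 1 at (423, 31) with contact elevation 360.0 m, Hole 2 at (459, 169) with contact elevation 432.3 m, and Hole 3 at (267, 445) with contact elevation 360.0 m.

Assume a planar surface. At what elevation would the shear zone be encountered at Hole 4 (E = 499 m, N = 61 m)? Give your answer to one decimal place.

431.7 m

Let the plane be z = a·E + b·N + c.
Hole 2−Hole 1: 36a + 138b = 72.3;  Hole 3−Hole 1: −156a + 414b = 0.
Solving gives a = 0.82159, b = 0.30958.
Then c = 360 − a·423 − b·31 = 2.87.
At (499, 61): z = 410.0 + 18.9 + 2.87 = 431.7 m.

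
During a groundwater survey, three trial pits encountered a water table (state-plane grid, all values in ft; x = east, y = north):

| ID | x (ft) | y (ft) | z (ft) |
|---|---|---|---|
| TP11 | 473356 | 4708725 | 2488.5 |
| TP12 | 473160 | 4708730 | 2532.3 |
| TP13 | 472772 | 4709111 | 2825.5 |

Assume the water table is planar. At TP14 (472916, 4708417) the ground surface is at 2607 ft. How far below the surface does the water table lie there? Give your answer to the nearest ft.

Two edge vectors: TP11→TP12 = (-196, 5, 43.8), TP11→TP13 = (-584, 386, 337).
Normal n = (TP11→TP12) × (TP11→TP13) = (-15221.8, 40472.8, -72736).
So ∂z/∂x = −n_x/n_z = −0.20927464 and ∂z/∂y = −n_y/n_z = 0.55643423.
Intercept c from TP11: 2488.5 + 99061.41 − 2620095.76 = −2518545.85.
At (472916, 4708417): z_contact = −98969.3 + 2619924.4 − 2518545.85 = 2409.2 ft.
Depth below ground = 2607 − 2409.2 = 198 ft.

198 ft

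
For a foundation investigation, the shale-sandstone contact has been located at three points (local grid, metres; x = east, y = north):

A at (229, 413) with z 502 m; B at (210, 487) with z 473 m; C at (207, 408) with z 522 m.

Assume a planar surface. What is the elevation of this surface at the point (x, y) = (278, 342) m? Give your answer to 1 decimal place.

506.0 m

Two edge vectors: A→B = (-19, 74, -29), A→C = (-22, -5, 20).
Normal n = (A→B) × (A→C) = (1335, 1018, 1723).
So ∂z/∂x = −n_x/n_z = −0.77481 and ∂z/∂y = −n_y/n_z = −0.59083.
Intercept c from A: 502 + 177.43 + 244.01 = 923.44.
At (278, 342): z = −215.4 − 202.1 + 923.44 = 506.0 m.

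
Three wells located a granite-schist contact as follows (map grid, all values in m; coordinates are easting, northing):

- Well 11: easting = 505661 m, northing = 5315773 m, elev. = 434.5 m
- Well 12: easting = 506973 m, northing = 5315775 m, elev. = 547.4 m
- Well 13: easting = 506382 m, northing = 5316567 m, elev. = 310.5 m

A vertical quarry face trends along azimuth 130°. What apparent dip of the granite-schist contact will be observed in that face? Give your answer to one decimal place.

Let the plane be z = a·easting + b·northing + c.
Well 12−Well 11: 1312a + 2b = 112.9;  Well 13−Well 11: 721a + 794b = −124.
Solving gives a = 0.08641, b = −0.23464.
Unit vector along 130° is (sin 130°, cos 130°) = (0.7660, -0.6428).
Slope in that direction = a·(0.7660) + b·(-0.6428) = 0.21701.
Apparent dip = arctan|0.21701| = 12.2° (true dip is 14.0°, so apparent ≤ true as expected).

12.2°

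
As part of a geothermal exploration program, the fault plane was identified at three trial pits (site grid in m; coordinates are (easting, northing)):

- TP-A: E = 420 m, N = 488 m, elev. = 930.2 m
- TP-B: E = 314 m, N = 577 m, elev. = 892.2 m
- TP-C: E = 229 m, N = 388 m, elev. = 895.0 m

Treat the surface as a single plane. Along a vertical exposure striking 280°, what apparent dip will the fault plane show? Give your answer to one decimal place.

Let the plane be z = a·E + b·N + c.
TP-B−TP-A: −106a + 89b = −38;  TP-C−TP-A: −191a − 100b = −35.2.
Solving gives a = 0.25120, b = −0.12779.
Unit vector along 280° is (sin 280°, cos 280°) = (-0.9848, 0.1736).
Slope in that direction = a·(-0.9848) + b·(0.1736) = −0.26957.
Apparent dip = arctan|0.26957| = 15.1° (true dip is 15.7°, so apparent ≤ true as expected).

15.1°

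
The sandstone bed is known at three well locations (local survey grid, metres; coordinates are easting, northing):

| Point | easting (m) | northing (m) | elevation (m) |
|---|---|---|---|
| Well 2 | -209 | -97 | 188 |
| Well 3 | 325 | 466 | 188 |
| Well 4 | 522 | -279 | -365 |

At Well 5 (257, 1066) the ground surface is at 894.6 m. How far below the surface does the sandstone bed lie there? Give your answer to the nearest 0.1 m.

316.7 m

Let the plane be z = a·easting + b·northing + c.
Well 3−Well 2: 534a + 563b = 0;  Well 4−Well 2: 731a − 182b = −553.
Solving gives a = −0.611979, b = 0.580456.
Then c = 188 − a·-209 − b·-97 = 116.40.
At (257, 1066): z_contact = −157.28 + 618.77 + 116.40 = 577.89 m.
Depth below ground = 894.6 − 577.89 = 316.7 m.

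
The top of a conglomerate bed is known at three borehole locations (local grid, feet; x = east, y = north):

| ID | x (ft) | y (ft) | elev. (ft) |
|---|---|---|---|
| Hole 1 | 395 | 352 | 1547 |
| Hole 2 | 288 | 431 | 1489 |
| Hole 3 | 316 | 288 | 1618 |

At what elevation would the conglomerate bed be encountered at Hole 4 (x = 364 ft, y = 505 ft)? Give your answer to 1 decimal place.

Two edge vectors: Hole 1→Hole 2 = (-107, 79, -58), Hole 1→Hole 3 = (-79, -64, 71).
Normal n = (Hole 1→Hole 2) × (Hole 1→Hole 3) = (1897, 12179, 13089).
So ∂z/∂x = −n_x/n_z = −0.14493 and ∂z/∂y = −n_y/n_z = −0.93048.
Intercept c from Hole 1: 1547 + 57.25 + 327.53 = 1931.78.
At (364, 505): z = −52.8 − 469.9 + 1931.78 = 1409.1 ft.

1409.1 ft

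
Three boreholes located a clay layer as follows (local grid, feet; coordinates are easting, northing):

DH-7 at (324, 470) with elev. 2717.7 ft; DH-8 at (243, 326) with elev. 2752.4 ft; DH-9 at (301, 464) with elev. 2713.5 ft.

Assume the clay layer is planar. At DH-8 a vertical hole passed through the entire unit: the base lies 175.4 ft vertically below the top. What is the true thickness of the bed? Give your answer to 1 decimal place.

157.2 ft

Let the plane be z = a·easting + b·northing + c.
DH-8−DH-7: −81a − 144b = 34.7;  DH-9−DH-7: −23a − 6b = −4.2.
Solving gives a = 0.28769, b = −0.40280.
|∇z| = √(a²+b²) = 0.49498, so dip δ = arctan(0.49498) = 26.33°.
True thickness = vertical thickness × cos δ = 175.4 × cos 26.33° = 157.2 ft.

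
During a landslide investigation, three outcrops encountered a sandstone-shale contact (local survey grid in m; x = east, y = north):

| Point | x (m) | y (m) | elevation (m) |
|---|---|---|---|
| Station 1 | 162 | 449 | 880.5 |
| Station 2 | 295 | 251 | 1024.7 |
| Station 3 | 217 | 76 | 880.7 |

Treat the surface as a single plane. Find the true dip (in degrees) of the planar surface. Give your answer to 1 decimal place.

Let the plane be z = a·x + b·y + c.
Station 2−Station 1: 133a − 198b = 144.2;  Station 3−Station 1: 55a − 373b = 0.2.
Solving gives a = 1.38813, b = 0.20415.
Gradient magnitude |∇z| = √(a² + b²) = √(1.92690 + 0.04168) = 1.40306.
True dip = arctan(1.40306) = 54.5°, dipping toward W (azimuth ≈ 262°).

54.5°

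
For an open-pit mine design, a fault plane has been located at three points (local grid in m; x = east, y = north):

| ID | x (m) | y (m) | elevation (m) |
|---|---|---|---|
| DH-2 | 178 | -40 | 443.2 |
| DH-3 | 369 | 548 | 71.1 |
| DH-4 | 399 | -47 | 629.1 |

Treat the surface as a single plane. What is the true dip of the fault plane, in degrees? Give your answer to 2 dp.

50.44°

Two edge vectors: DH-2→DH-3 = (191, 588, -372.1), DH-2→DH-4 = (221, -7, 185.9).
Normal n = (DH-2→DH-3) × (DH-2→DH-4) = (106704.5, -117741, -131285).
So ∂z/∂x = −n_x/n_z = 0.81277 and ∂z/∂y = −n_y/n_z = −0.89684.
Gradient magnitude |∇z| = √(a² + b²) = √(0.66059 + 0.80431) = 1.21033.
True dip = arctan(1.21033) = 50.44°, dipping toward NW (azimuth ≈ 318°).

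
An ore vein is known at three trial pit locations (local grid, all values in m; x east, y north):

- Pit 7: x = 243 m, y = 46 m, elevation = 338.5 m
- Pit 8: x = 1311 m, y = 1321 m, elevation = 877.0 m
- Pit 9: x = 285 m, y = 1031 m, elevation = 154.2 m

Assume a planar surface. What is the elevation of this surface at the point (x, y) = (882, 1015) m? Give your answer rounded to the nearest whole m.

Let the plane be z = a·x + b·y + c.
Pit 8−Pit 7: 1068a + 1275b = 538.5;  Pit 9−Pit 7: 42a + 985b = −184.3.
Solving gives a = 0.76661, b = −0.21979.
Then c = 338.5 − a·243 − b·46 = 162.32.
At (882, 1015): z = 676.1 − 223.1 + 162.32 = 615.4 m.

615 m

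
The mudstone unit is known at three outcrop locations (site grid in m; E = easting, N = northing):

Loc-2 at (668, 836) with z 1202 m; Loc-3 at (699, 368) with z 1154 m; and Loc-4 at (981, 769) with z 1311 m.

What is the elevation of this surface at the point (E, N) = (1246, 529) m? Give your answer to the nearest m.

Two edge vectors: Loc-2→Loc-3 = (31, -468, -48), Loc-2→Loc-4 = (313, -67, 109).
Normal n = (Loc-2→Loc-3) × (Loc-2→Loc-4) = (-54228, -18403, 144407).
So ∂z/∂E = −n_x/n_z = 0.37552 and ∂z/∂N = −n_y/n_z = 0.12744.
Intercept c from Loc-2: 1202 − 250.85 − 106.54 = 844.61.
At (1246, 529): z = 467.9 + 67.4 + 844.61 = 1379.9 m.

1380 m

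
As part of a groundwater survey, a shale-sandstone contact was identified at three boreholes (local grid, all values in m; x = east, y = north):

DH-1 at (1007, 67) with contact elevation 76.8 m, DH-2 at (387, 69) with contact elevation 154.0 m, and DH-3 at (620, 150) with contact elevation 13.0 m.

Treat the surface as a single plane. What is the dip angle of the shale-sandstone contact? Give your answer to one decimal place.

Let the plane be z = a·x + b·y + c.
DH-2−DH-1: −620a + 2b = 77.2;  DH-3−DH-1: −387a + 83b = −63.8.
Solving gives a = −0.12894, b = −1.36985.
Gradient magnitude |∇z| = √(a² + b²) = √(0.01662 + 1.87650) = 1.37591.
True dip = arctan(1.37591) = 54.0°, dipping toward N (azimuth ≈ 005°).

54.0°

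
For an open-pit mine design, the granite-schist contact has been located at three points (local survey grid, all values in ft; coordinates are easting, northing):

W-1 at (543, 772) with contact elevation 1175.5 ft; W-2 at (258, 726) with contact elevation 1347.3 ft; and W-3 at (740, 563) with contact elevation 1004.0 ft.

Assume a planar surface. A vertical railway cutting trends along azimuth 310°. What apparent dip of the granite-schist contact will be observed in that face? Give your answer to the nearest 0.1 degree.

32.2°

Let the plane be z = a·easting + b·northing + c.
W-2−W-1: −285a − 46b = 171.8;  W-3−W-1: 197a − 209b = −171.5.
Solving gives a = −0.63816, b = 0.21905.
Unit vector along 310° is (sin 310°, cos 310°) = (-0.7660, 0.6428).
Slope in that direction = a·(-0.7660) + b·(0.6428) = 0.62967.
Apparent dip = arctan|0.62967| = 32.2° (true dip is 34.0°, so apparent ≤ true as expected).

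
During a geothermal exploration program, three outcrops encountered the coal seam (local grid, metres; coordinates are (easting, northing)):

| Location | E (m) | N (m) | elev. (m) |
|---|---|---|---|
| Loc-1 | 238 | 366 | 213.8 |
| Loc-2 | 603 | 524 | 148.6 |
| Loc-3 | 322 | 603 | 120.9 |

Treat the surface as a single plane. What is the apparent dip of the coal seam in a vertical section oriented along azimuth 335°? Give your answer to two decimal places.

19.16°

Two edge vectors: Loc-1→Loc-2 = (365, 158, -65.2), Loc-1→Loc-3 = (84, 237, -92.9).
Normal n = (Loc-1→Loc-2) × (Loc-1→Loc-3) = (774.2, 28431.7, 73233).
So ∂z/∂E = −n_x/n_z = −0.01057 and ∂z/∂N = −n_y/n_z = −0.38824.
Unit vector along 335° is (sin 335°, cos 335°) = (-0.4226, 0.9063).
Slope in that direction = a·(-0.4226) + b·(0.9063) = −0.34739.
Apparent dip = arctan|0.34739| = 19.16° (true dip is 21.2°, so apparent ≤ true as expected).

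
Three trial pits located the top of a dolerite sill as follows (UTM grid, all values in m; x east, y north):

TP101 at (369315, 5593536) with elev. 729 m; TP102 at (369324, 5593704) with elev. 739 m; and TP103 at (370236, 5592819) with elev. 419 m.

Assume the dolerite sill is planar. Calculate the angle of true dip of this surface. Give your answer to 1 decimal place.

Let the plane be z = a·x + b·y + c.
TP102−TP101: 9a + 168b = 10;  TP103−TP101: 921a − 717b = −310.
Solving gives a = −0.27863, b = 0.07445.
Gradient magnitude |∇z| = √(a² + b²) = √(0.07764 + 0.00554) = 0.28841.
True dip = arctan(0.28841) = 16.1°, dipping toward ESE (azimuth ≈ 105°).

16.1°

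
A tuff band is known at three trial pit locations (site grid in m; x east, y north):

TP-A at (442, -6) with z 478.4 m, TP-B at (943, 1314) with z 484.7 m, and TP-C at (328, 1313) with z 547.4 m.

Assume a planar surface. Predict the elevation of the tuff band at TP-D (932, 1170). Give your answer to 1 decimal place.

Two edge vectors: TP-A→TP-B = (501, 1320, 6.3), TP-A→TP-C = (-114, 1319, 69).
Normal n = (TP-A→TP-B) × (TP-A→TP-C) = (82770.3, -35287.2, 811299).
So ∂z/∂x = −n_x/n_z = −0.102022 and ∂z/∂y = −n_y/n_z = 0.043495.
Intercept c from TP-A: 478.4 + 45.09 + 0.26 = 523.75.
At (932, 1170): z = −95.1 + 50.9 + 523.75 = 479.6 m.

479.6 m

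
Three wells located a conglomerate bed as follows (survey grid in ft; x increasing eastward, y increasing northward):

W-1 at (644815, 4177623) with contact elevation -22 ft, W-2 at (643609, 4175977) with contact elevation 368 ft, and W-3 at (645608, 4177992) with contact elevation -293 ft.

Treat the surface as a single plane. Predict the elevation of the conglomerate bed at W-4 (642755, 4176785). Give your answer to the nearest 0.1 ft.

Two edge vectors: W-1→W-2 = (-1206, -1646, 390), W-1→W-3 = (793, 369, -271).
Normal n = (W-1→W-2) × (W-1→W-3) = (302156, -17556, 860264).
So ∂z/∂x = −n_x/n_z = −0.351236365 and ∂z/∂y = −n_y/n_z = 0.020407689.
Intercept c from W-1: -22 + 226482.48 − 85255.63 = 141204.85.
At (642755, 4176785): z = −225758.9 + 85238.5 + 141204.85 = 684.4 ft.

684.4 ft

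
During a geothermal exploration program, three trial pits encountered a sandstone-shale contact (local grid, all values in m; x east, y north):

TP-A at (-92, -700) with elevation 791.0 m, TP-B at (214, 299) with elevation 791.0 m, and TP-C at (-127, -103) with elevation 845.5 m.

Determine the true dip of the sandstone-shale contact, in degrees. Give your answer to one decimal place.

Two edge vectors: TP-A→TP-B = (306, 999, 0), TP-A→TP-C = (-35, 597, 54.5).
Normal n = (TP-A→TP-B) × (TP-A→TP-C) = (54445.5, -16677, 217647).
So ∂z/∂x = −n_x/n_z = −0.25016 and ∂z/∂y = −n_y/n_z = 0.07662.
Gradient magnitude |∇z| = √(a² + b²) = √(0.06258 + 0.00587) = 0.26163.
True dip = arctan(0.26163) = 14.7°, dipping toward ESE (azimuth ≈ 107°).

14.7°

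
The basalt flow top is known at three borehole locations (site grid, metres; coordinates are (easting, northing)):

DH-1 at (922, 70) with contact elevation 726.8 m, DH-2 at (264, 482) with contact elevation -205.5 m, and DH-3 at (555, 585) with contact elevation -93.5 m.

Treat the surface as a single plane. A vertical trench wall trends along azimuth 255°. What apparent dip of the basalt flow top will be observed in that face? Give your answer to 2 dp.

Two edge vectors: DH-1→DH-2 = (-658, 412, -932.3), DH-1→DH-3 = (-367, 515, -820.3).
Normal n = (DH-1→DH-2) × (DH-1→DH-3) = (142170.9, -197603.3, -187666).
So ∂z/∂E = −n_x/n_z = 0.75757 and ∂z/∂N = −n_y/n_z = −1.05295.
Unit vector along 255° is (sin 255°, cos 255°) = (-0.9659, -0.2588).
Slope in that direction = a·(-0.9659) + b·(-0.2588) = −0.45924.
Apparent dip = arctan|0.45924| = 24.67° (true dip is 52.4°, so apparent ≤ true as expected).

24.67°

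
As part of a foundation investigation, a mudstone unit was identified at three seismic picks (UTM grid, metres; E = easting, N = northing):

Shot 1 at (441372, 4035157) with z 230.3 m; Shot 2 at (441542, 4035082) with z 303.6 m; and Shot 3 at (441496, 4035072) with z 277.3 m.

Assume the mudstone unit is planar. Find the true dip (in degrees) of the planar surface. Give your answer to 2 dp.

29.56°

Two edge vectors: Shot 1→Shot 2 = (170, -75, 73.3), Shot 1→Shot 3 = (124, -85, 47).
Normal n = (Shot 1→Shot 2) × (Shot 1→Shot 3) = (2705.5, 1099.2, -5150).
So ∂z/∂E = −n_x/n_z = 0.52534 and ∂z/∂N = −n_y/n_z = 0.21344.
Gradient magnitude |∇z| = √(a² + b²) = √(0.27598 + 0.04556) = 0.56704.
True dip = arctan(0.56704) = 29.56°, dipping toward WSW (azimuth ≈ 248°).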